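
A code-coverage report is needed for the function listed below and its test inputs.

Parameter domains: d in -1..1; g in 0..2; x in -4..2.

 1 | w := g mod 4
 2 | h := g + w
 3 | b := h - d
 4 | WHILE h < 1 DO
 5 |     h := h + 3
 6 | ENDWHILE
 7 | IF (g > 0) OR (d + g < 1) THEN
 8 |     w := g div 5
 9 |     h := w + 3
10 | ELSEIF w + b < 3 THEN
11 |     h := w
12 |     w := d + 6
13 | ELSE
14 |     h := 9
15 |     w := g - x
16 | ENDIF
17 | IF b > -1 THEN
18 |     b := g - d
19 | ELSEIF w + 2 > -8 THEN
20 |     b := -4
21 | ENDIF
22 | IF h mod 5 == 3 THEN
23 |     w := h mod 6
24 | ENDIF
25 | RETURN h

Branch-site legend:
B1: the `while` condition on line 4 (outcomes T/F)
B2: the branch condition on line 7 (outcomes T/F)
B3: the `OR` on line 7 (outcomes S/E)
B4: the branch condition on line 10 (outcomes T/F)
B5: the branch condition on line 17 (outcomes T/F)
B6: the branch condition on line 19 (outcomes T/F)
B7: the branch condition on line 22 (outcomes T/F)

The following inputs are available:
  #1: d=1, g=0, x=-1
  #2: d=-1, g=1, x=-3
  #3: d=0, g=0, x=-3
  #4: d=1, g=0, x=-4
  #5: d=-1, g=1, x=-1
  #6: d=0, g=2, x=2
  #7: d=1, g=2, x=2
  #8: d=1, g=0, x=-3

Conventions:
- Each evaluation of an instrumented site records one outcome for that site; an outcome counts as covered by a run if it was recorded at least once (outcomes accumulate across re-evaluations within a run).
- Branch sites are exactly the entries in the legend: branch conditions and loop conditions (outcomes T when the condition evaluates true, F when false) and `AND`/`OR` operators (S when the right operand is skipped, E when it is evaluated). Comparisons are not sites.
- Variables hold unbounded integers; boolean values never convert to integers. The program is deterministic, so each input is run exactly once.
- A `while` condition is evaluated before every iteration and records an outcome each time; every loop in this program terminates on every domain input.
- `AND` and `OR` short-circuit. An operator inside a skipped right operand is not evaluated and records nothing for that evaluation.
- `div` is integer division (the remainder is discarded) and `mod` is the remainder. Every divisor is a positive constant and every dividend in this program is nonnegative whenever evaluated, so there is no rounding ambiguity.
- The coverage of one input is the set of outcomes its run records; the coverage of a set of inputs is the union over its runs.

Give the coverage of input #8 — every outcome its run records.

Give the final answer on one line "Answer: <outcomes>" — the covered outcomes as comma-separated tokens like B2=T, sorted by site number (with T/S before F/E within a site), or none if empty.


Tracing the run of input #8 (d=1, g=0, x=-3):
  B1->T, B1->F, B3->E, B2->F, B4->T, B5->F, B6->T, B7->F
collecting distinct outcomes: B1=T, B1=F, B2=F, B3=E, B4=T, B5=F, B6=T, B7=F
Answer: B1=T, B1=F, B2=F, B3=E, B4=T, B5=F, B6=T, B7=F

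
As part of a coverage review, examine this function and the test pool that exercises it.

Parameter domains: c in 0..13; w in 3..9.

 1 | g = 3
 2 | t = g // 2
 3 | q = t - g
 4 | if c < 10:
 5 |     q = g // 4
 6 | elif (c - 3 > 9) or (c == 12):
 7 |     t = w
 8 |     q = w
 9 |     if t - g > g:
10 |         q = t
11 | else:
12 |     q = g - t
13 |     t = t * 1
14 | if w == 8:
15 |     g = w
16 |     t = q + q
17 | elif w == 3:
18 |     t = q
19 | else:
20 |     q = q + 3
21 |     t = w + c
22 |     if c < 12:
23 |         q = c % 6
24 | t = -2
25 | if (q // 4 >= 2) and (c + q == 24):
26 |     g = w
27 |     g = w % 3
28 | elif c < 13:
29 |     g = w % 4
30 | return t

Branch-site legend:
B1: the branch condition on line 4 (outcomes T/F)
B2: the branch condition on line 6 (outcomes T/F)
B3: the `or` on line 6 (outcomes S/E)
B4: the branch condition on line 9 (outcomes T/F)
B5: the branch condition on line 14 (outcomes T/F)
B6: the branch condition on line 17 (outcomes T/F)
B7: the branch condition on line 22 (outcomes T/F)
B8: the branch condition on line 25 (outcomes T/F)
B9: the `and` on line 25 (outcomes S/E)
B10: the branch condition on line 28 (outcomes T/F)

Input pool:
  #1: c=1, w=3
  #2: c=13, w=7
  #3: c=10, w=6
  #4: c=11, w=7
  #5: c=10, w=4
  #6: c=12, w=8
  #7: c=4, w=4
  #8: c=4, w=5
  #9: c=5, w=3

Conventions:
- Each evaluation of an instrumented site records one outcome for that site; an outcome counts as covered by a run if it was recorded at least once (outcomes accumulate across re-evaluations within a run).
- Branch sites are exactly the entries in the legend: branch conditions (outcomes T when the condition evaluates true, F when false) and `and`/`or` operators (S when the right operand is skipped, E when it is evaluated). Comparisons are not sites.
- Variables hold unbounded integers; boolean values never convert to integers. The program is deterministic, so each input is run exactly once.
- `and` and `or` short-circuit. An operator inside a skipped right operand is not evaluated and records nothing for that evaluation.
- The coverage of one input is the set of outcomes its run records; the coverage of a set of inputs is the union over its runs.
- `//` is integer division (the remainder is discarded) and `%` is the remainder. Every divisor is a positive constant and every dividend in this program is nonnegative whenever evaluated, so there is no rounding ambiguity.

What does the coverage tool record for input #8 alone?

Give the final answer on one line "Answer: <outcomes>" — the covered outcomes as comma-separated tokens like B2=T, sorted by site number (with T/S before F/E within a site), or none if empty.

Event log for input #8 (c=4, w=5):
  B1->T, B5->F, B6->F, B7->T, B9->S, B8->F, B10->T
distinct outcomes covered: B1=T, B5=F, B6=F, B7=T, B8=F, B9=S, B10=T

Answer: B1=T, B5=F, B6=F, B7=T, B8=F, B9=S, B10=T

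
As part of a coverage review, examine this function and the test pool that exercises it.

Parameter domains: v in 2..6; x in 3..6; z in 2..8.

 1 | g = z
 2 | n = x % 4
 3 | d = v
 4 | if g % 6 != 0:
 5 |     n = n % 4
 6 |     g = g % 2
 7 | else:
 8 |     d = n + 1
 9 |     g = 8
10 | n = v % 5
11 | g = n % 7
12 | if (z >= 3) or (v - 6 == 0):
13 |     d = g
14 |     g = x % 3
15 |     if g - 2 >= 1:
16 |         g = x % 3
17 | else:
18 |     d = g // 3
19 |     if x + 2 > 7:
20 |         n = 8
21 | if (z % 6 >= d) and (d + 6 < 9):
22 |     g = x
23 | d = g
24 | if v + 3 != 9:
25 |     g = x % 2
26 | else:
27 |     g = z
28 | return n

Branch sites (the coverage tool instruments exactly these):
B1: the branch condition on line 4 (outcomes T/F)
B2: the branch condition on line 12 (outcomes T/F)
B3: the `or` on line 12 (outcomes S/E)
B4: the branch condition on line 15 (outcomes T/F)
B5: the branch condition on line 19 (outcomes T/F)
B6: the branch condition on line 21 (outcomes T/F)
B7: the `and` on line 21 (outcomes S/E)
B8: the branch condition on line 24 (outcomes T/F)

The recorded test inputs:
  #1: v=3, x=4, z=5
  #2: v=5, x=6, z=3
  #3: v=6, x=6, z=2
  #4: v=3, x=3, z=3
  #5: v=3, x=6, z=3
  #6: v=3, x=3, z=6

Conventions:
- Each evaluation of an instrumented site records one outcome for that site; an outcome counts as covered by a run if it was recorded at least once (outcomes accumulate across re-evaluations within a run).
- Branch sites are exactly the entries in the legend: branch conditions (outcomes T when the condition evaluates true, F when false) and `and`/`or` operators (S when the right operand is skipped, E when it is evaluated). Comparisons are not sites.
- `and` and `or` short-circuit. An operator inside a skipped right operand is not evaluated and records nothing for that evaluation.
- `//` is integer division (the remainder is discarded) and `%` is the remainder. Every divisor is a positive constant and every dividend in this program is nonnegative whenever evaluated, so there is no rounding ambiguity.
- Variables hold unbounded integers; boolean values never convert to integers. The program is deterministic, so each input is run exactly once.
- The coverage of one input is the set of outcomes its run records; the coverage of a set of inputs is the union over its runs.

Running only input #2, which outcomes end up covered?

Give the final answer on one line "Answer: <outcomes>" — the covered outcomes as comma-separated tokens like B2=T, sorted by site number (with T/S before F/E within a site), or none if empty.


Event log for input #2 (v=5, x=6, z=3):
  B1->T, B3->S, B2->T, B4->F, B7->E, B6->T, B8->T
deduplicating events, the covered set is: B1=T, B2=T, B3=S, B4=F, B6=T, B7=E, B8=T
Answer: B1=T, B2=T, B3=S, B4=F, B6=T, B7=E, B8=T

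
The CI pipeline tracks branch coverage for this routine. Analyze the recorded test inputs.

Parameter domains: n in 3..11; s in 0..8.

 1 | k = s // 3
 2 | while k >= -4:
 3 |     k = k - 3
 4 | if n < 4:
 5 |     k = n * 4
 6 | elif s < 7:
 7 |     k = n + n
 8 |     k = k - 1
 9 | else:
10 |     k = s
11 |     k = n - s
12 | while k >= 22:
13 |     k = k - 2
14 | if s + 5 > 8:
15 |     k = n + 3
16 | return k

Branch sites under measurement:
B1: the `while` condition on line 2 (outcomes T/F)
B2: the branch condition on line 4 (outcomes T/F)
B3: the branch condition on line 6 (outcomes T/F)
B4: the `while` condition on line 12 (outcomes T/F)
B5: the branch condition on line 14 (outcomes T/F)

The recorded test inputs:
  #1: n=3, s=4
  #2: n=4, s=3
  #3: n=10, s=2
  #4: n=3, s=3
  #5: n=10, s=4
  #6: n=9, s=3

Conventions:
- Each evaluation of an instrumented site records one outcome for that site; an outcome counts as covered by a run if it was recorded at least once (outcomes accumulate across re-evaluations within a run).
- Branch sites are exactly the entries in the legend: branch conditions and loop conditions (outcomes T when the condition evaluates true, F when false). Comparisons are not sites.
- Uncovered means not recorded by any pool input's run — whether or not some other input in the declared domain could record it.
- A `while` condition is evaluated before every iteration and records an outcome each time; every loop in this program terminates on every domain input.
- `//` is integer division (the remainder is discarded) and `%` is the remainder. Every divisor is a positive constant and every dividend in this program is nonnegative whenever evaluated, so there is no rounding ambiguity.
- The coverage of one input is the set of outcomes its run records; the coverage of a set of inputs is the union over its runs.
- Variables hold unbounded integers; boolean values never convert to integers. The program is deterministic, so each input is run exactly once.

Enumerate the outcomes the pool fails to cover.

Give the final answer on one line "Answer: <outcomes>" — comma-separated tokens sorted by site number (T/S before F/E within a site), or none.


run #1 (n=3, s=4) records B1=T, B1=F, B2=T, B4=F, B5=T
run #2 (n=4, s=3) records B1=T, B1=F, B2=F, B3=T, B4=F, B5=F
run #3 (n=10, s=2) records B1=T, B1=F, B2=F, B3=T, B4=F, B5=F
run #4 (n=3, s=3) records B1=T, B1=F, B2=T, B4=F, B5=F
run #5 (n=10, s=4) records B1=T, B1=F, B2=F, B3=T, B4=F, B5=T
run #6 (n=9, s=3) records B1=T, B1=F, B2=F, B3=T, B4=F, B5=F
union over the pool: B1=T, B1=F, B2=T, B2=F, B3=T, B4=F, B5=T, B5=F
uncovered (2 of 10): B3=F, B4=T
Answer: B3=F, B4=T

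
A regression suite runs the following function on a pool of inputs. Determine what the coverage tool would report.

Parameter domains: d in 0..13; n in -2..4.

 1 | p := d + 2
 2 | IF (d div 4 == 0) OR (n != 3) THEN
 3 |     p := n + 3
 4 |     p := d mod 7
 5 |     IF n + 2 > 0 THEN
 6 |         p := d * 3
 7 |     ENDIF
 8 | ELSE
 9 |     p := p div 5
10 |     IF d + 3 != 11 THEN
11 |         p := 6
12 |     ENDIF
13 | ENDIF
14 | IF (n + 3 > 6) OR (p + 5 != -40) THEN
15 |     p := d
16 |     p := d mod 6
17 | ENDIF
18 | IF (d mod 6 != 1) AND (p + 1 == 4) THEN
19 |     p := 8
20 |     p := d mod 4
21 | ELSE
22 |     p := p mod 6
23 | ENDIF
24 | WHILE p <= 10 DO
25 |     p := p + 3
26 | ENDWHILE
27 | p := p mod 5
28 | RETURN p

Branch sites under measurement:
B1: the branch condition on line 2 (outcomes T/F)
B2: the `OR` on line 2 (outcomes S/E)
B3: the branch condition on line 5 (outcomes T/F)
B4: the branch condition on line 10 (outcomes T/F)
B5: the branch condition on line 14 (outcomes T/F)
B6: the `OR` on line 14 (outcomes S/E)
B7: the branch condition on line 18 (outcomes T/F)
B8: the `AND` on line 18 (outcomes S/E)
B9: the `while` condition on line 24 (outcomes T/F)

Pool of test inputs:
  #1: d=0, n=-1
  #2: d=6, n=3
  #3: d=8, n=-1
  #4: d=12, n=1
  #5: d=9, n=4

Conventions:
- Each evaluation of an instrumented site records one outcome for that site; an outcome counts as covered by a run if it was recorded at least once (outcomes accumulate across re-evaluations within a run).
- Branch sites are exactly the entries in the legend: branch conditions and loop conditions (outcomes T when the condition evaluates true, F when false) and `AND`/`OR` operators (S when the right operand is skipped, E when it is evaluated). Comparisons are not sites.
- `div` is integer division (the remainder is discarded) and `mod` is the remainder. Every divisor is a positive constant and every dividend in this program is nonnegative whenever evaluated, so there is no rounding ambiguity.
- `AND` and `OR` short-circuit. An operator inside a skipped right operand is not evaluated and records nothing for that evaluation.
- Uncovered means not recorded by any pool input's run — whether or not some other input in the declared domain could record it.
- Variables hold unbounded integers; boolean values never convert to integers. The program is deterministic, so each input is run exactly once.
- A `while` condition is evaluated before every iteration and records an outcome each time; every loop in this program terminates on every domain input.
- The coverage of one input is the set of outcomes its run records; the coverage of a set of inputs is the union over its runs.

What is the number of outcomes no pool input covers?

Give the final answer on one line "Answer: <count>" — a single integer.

#1 (d=0, n=-1) -> covered: B1=T, B2=S, B3=T, B5=T, B6=E, B7=F, B8=E, B9=T, B9=F
#2 (d=6, n=3) -> covered: B1=F, B2=E, B4=T, B5=T, B6=E, B7=F, B8=E, B9=T, B9=F
#3 (d=8, n=-1) -> covered: B1=T, B2=E, B3=T, B5=T, B6=E, B7=F, B8=E, B9=T, B9=F
#4 (d=12, n=1) -> covered: B1=T, B2=E, B3=T, B5=T, B6=E, B7=F, B8=E, B9=T, B9=F
#5 (d=9, n=4) -> covered: B1=T, B2=E, B3=T, B5=T, B6=S, B7=T, B8=E, B9=T, B9=F
union over the pool: B1=T, B1=F, B2=S, B2=E, B3=T, B4=T, B5=T, B6=S, B6=E, B7=T, B7=F, B8=E, B9=T, B9=F
uncovered (4 of 18): B3=F, B4=F, B5=F, B8=S

Answer: 4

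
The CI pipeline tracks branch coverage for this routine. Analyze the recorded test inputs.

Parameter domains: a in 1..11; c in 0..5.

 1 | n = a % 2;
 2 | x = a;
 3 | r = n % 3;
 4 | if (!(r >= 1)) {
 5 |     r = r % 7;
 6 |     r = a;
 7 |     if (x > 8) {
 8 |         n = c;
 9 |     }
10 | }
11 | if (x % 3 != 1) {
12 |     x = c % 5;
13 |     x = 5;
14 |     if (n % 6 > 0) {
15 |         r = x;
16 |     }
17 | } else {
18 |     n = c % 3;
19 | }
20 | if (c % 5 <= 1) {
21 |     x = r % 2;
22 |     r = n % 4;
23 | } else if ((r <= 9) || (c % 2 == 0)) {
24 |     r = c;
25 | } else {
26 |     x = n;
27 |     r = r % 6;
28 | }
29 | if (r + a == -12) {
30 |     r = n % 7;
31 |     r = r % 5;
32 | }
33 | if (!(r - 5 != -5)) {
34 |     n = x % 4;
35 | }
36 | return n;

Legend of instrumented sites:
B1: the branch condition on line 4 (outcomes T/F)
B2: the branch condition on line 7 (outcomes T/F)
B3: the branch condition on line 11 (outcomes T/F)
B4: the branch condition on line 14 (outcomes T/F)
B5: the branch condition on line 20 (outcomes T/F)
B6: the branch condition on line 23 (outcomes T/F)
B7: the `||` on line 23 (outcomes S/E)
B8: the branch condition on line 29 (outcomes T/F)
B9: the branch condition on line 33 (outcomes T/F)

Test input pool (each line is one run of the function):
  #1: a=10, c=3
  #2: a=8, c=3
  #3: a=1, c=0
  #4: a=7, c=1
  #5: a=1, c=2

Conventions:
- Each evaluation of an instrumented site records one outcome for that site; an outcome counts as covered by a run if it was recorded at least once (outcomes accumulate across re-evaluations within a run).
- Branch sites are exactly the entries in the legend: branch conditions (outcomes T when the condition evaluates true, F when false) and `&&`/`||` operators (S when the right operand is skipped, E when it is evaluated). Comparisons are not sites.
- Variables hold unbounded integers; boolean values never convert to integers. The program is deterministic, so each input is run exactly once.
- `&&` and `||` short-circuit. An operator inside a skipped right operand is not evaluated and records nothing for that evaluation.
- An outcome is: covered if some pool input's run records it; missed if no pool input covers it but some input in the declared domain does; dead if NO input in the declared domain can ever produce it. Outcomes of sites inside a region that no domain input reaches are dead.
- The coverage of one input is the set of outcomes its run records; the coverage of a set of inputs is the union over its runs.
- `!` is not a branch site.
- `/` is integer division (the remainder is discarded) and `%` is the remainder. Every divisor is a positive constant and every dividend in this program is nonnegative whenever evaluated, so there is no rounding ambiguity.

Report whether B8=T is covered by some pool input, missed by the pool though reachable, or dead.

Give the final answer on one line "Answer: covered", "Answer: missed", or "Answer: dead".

no pool input records B8=T
checking all 66 inputs in the declared domain: B8=T is never recorded -> dead

Answer: dead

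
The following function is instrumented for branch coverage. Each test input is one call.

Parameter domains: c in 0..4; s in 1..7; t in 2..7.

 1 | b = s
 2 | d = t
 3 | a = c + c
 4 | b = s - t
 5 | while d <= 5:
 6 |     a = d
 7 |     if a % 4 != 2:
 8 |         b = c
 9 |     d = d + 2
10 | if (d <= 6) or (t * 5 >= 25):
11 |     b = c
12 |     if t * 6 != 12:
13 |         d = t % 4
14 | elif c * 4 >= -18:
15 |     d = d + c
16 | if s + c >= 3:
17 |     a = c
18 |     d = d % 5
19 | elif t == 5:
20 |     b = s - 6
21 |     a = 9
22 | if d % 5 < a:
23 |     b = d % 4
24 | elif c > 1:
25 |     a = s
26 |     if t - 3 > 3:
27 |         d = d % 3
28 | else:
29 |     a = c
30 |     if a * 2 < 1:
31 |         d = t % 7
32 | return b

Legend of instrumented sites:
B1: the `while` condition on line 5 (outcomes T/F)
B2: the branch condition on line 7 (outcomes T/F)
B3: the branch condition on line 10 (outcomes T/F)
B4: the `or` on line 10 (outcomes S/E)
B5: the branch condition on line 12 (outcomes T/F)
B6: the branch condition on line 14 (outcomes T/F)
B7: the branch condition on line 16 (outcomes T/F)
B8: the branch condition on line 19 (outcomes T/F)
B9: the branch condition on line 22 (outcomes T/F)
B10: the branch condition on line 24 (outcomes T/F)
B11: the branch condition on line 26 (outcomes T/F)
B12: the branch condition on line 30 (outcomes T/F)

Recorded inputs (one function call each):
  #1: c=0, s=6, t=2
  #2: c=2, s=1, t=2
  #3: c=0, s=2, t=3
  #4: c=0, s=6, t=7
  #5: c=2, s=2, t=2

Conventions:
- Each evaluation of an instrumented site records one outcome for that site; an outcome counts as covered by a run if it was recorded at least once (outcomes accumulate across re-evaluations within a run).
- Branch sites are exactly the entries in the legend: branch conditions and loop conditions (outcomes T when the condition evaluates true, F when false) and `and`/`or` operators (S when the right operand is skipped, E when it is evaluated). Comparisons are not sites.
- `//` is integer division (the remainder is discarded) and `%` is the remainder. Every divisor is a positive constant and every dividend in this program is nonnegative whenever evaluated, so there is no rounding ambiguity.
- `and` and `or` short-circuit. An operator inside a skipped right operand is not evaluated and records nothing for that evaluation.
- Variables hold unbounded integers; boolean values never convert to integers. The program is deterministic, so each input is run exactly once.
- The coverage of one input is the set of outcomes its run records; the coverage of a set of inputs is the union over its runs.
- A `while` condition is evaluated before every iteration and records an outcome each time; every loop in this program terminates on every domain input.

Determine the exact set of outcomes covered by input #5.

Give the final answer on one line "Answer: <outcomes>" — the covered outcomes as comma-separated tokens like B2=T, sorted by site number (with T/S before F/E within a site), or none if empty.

Tracing the run of input #5 (c=2, s=2, t=2):
  B1->T, B2->F, B1->T, B2->T, B1->F, B4->S, B3->T, B5->F, B7->T, B9->T
distinct outcomes covered: B1=T, B1=F, B2=T, B2=F, B3=T, B4=S, B5=F, B7=T, B9=T

Answer: B1=T, B1=F, B2=T, B2=F, B3=T, B4=S, B5=F, B7=T, B9=T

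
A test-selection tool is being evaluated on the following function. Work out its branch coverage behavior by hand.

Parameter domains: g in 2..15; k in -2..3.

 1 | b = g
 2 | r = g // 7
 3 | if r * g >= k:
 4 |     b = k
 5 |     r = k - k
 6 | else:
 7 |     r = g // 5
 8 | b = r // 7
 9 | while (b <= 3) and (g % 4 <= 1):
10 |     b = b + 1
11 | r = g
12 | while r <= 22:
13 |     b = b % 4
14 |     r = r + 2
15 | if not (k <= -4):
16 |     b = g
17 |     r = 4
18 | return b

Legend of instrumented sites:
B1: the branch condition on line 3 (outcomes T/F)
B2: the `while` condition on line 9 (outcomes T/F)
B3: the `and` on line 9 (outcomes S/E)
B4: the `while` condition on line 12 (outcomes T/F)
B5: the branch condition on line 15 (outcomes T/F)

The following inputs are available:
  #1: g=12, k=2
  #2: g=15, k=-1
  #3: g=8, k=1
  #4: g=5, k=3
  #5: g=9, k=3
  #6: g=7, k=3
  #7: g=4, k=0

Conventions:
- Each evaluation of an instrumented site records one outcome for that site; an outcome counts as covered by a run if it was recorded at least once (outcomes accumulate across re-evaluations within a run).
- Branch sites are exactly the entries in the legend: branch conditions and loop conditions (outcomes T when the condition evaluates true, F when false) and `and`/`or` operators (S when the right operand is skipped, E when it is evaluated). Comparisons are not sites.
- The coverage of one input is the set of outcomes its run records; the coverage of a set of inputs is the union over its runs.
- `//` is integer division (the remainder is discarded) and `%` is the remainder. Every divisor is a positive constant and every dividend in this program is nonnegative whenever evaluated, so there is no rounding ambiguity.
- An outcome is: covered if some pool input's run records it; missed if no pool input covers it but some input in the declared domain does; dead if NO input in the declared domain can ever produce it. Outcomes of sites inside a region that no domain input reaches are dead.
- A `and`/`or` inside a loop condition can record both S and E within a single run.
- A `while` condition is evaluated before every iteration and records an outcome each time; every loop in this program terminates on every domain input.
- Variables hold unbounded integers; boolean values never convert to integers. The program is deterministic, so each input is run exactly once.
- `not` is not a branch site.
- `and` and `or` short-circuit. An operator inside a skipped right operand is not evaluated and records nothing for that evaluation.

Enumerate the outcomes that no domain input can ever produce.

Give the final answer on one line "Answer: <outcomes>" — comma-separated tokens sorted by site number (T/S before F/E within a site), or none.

running all 84 domain inputs and tallying outcomes:
  B5=F: unreachable across the whole domain -> dead
  reachable outcomes have witnesses, e.g. B1=T (e.g. g=2, k=-2), B1=F (e.g. g=2, k=1), B2=T (e.g. g=4, k=-2), B2=F (e.g. g=2, k=-2)

Answer: B5=F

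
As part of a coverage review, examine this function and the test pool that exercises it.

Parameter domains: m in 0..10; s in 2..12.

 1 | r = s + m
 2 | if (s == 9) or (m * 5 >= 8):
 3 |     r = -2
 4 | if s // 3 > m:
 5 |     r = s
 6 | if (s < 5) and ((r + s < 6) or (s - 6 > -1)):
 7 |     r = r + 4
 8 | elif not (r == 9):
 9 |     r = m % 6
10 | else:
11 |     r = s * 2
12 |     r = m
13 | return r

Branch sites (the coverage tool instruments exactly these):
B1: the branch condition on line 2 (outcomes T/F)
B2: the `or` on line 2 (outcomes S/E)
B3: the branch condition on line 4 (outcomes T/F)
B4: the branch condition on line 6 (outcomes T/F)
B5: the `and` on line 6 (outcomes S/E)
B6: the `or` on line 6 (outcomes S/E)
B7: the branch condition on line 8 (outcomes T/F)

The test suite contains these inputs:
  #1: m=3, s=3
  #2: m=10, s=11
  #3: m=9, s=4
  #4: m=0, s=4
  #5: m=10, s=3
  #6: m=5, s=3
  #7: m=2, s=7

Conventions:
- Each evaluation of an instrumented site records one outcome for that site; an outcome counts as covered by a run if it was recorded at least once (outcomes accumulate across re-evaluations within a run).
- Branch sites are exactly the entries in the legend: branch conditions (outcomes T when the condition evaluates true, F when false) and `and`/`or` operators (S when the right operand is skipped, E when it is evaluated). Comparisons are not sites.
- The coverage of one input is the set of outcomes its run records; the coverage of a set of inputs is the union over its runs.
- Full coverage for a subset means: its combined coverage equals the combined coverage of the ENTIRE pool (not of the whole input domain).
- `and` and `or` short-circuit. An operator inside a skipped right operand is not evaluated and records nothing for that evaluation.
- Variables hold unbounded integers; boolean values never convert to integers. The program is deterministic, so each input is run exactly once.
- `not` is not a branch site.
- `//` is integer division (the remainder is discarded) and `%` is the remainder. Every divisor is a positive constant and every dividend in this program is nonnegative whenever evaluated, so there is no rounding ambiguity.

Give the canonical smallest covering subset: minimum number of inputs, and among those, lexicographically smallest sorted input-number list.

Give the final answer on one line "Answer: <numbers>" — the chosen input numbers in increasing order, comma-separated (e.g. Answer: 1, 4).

test 1 (m=3, s=3) fires B2->E, B1->T, B3->F, B5->E, B6->S, B4->T; hits B1=T, B2=E, B3=F, B4=T, B5=E, B6=S
test 2 (m=10, s=11) fires B2->E, B1->T, B3->F, B5->S, B4->F, B7->T; hits B1=T, B2=E, B3=F, B4=F, B5=S, B7=T
test 3 (m=9, s=4) fires B2->E, B1->T, B3->F, B5->E, B6->S, B4->T; hits B1=T, B2=E, B3=F, B4=T, B5=E, B6=S
test 4 (m=0, s=4) fires B2->E, B1->F, B3->T, B5->E, B6->E, B4->F, B7->T; hits B1=F, B2=E, B3=T, B4=F, B5=E, B6=E, B7=T
test 5 (m=10, s=3) fires B2->E, B1->T, B3->F, B5->E, B6->S, B4->T; hits B1=T, B2=E, B3=F, B4=T, B5=E, B6=S
test 6 (m=5, s=3) fires B2->E, B1->T, B3->F, B5->E, B6->S, B4->T; hits B1=T, B2=E, B3=F, B4=T, B5=E, B6=S
test 7 (m=2, s=7) fires B2->E, B1->T, B3->F, B5->S, B4->F, B7->T; hits B1=T, B2=E, B3=F, B4=F, B5=S, B7=T
pool-wide coverage (12 outcomes): B1=T, B1=F, B2=E, B3=T, B3=F, B4=T, B4=F, B5=S, B5=E, B6=S, B6=E, B7=T
no size-1 subset reaches all 12 outcomes (best union: 7/12)
no size-2 subset reaches all 12 outcomes (best union: 11/12)
size 3: inputs {1, 2, 4} cover all 12 outcomes, and no lexicographically smaller subset of this size does

Answer: 1, 2, 4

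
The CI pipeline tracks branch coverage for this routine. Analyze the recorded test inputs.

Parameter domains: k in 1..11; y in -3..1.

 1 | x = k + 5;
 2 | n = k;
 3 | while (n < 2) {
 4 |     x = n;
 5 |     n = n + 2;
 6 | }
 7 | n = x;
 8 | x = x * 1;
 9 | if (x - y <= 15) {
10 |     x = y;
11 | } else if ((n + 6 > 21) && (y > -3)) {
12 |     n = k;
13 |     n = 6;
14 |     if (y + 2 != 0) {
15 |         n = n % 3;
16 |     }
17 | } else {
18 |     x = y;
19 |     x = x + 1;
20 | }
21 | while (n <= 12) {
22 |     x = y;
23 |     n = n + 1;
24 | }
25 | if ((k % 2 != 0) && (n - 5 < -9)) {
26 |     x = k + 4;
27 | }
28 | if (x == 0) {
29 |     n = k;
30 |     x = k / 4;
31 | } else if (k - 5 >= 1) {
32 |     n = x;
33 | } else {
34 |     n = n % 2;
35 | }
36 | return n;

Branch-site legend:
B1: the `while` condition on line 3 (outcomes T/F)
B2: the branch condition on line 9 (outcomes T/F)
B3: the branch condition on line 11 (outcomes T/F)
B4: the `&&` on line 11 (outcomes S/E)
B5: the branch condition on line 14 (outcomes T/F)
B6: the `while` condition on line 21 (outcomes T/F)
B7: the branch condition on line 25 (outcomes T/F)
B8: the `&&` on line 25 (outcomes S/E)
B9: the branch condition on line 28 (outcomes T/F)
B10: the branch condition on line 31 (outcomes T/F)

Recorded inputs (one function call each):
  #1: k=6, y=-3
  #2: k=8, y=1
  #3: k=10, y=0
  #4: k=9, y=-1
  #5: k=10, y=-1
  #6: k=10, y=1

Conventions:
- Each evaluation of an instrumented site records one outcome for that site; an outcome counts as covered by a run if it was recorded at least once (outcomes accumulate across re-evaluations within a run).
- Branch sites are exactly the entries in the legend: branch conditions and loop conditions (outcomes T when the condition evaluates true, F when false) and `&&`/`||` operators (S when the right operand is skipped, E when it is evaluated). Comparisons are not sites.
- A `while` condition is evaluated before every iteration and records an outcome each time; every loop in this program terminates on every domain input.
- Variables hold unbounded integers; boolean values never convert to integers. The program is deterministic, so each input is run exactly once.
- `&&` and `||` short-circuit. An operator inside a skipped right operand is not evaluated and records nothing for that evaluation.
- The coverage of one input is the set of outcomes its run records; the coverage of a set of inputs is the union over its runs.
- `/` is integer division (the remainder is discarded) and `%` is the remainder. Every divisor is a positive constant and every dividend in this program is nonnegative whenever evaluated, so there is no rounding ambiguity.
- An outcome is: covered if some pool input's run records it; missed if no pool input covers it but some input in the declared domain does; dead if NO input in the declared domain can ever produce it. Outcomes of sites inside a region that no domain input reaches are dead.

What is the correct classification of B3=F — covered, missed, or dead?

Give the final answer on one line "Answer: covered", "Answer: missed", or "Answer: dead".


B3=F is recorded by pool input(s) 5 -> covered
Answer: covered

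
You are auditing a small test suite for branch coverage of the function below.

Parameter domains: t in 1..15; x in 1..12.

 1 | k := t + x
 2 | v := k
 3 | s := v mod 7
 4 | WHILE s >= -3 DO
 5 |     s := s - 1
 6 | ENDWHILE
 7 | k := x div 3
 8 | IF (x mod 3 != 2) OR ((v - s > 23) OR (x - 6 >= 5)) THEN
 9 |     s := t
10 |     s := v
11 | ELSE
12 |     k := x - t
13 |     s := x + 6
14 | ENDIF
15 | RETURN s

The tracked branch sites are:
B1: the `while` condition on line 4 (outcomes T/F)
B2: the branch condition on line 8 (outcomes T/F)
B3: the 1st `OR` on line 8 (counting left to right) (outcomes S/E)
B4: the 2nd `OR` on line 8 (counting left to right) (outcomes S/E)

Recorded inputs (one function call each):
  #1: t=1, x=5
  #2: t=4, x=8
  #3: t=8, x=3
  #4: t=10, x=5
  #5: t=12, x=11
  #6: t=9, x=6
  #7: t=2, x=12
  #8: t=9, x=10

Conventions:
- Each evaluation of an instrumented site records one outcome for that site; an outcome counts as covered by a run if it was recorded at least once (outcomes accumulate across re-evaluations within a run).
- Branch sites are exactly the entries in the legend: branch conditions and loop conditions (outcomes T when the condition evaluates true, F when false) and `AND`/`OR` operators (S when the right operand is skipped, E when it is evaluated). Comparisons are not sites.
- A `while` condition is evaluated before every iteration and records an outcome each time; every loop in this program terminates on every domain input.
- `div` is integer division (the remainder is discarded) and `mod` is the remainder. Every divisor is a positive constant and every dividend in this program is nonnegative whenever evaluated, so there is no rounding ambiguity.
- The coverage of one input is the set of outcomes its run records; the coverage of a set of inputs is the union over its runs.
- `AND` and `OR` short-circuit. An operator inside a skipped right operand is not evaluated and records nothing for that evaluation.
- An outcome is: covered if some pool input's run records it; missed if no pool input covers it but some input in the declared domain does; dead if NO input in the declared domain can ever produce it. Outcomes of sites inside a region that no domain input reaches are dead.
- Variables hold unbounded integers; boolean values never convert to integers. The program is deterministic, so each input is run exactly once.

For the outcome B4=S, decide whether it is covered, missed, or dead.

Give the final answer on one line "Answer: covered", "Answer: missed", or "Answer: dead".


B4=S is recorded by pool input(s) 5 -> covered
Answer: covered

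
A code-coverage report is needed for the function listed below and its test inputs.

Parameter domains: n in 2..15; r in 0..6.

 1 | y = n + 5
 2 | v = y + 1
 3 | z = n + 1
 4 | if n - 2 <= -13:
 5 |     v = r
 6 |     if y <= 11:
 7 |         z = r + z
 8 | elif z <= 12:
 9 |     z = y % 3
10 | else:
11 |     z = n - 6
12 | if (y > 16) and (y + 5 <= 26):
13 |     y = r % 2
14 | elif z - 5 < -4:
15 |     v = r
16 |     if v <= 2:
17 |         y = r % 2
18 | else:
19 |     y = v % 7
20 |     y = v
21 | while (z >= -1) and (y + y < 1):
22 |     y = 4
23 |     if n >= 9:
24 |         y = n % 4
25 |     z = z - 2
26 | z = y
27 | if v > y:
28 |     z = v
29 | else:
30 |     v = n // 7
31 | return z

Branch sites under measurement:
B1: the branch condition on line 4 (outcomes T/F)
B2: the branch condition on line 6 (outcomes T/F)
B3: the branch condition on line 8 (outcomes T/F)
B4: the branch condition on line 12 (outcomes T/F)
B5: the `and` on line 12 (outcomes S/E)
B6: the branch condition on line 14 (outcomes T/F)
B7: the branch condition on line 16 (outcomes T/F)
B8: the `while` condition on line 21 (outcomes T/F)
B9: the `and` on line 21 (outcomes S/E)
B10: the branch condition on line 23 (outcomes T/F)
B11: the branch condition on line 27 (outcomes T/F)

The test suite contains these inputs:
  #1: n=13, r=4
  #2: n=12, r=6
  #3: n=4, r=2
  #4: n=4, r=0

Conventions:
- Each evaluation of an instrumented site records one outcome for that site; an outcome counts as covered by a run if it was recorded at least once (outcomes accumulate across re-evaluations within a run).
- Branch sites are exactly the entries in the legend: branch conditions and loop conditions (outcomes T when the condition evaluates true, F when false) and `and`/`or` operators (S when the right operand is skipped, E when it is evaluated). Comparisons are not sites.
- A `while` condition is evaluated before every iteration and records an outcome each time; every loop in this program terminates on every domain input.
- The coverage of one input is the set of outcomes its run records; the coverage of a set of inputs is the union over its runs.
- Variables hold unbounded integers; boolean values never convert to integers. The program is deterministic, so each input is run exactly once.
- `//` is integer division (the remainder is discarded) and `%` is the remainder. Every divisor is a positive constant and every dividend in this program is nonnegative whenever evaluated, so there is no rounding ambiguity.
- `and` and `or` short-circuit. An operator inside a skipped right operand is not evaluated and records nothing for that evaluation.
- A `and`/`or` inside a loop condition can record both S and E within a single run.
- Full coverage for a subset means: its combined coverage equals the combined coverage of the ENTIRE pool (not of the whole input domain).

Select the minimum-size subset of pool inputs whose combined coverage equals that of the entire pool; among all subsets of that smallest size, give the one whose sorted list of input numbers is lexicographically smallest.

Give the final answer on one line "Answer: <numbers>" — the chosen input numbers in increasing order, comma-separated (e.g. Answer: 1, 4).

test 1 (n=13, r=4) fires B1->F, B3->F, B5->E, B4->T, B9->E, B8->T, B10->T, B9->E, B8->F, B11->T; hits B1=F, B3=F, B4=T, B5=E, B8=T, B8=F, B9=E, B10=T, B11=T
test 2 (n=12, r=6) fires B1->F, B3->F, B5->E, B4->T, B9->E, B8->T, B10->T, B9->E, B8->T, B10->T, B9->E, B8->T, B10->T, B9->E, ...; hits B1=F, B3=F, B4=T, B5=E, B8=T, B8=F, B9=S, B9=E, B10=T, B11=T
test 3 (n=4, r=2) fires B1->F, B3->T, B5->S, B4->F, B6->T, B7->T, B9->E, B8->T, B10->F, B9->S, B8->F, B11->F; hits B1=F, B3=T, B4=F, B5=S, B6=T, B7=T, B8=T, B8=F, B9=S, B9=E, B10=F, B11=F
test 4 (n=4, r=0) fires B1->F, B3->T, B5->S, B4->F, B6->T, B7->T, B9->E, B8->T, B10->F, B9->S, B8->F, B11->F; hits B1=F, B3=T, B4=F, B5=S, B6=T, B7=T, B8=T, B8=F, B9=S, B9=E, B10=F, B11=F
together the pool reaches 17 outcomes: B1=F, B3=T, B3=F, B4=T, B4=F, B5=S, B5=E, B6=T, B7=T, B8=T, B8=F, B9=S, B9=E, B10=T, B10=F, B11=T, B11=F
checked all size-1 subsets: none covers 17 outcomes (max 12/17)
the canonical winner is {1, 3}: size 2, full 17-outcome coverage, earliest index list among size-2 covers

Answer: 1, 3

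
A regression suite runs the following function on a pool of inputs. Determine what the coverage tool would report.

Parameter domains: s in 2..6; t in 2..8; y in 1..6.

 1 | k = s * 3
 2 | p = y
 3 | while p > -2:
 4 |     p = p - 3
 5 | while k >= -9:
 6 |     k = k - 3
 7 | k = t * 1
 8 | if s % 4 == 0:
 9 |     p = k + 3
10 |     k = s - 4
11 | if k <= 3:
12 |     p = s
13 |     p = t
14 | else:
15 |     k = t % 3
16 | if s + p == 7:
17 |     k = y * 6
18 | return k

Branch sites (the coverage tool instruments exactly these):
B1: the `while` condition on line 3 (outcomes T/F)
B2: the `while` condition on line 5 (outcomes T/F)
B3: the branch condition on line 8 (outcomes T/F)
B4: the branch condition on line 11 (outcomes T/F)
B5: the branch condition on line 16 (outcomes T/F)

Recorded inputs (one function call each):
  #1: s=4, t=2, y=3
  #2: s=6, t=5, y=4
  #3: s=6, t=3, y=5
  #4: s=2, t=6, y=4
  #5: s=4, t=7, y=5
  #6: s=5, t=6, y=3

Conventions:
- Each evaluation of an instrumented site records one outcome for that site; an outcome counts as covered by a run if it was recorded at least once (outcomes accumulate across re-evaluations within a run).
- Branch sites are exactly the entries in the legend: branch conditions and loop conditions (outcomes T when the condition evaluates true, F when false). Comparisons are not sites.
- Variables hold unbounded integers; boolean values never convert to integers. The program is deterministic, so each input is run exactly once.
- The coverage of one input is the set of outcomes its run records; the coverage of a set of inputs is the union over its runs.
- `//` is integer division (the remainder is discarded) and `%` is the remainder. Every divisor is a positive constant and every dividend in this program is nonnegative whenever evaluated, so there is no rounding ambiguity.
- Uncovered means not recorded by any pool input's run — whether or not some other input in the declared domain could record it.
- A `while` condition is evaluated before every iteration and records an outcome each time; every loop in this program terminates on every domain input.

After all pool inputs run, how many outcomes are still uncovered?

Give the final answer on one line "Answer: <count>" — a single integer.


input #1 (s=4, t=2, y=3): covers B1=T, B1=F, B2=T, B2=F, B3=T, B4=T, B5=F
input #2 (s=6, t=5, y=4): covers B1=T, B1=F, B2=T, B2=F, B3=F, B4=F, B5=F
input #3 (s=6, t=3, y=5): covers B1=T, B1=F, B2=T, B2=F, B3=F, B4=T, B5=F
input #4 (s=2, t=6, y=4): covers B1=T, B1=F, B2=T, B2=F, B3=F, B4=F, B5=F
input #5 (s=4, t=7, y=5): covers B1=T, B1=F, B2=T, B2=F, B3=T, B4=T, B5=F
input #6 (s=5, t=6, y=3): covers B1=T, B1=F, B2=T, B2=F, B3=F, B4=F, B5=F
union over the pool: B1=T, B1=F, B2=T, B2=F, B3=T, B3=F, B4=T, B4=F, B5=F
uncovered (1 of 10): B5=T
Answer: 1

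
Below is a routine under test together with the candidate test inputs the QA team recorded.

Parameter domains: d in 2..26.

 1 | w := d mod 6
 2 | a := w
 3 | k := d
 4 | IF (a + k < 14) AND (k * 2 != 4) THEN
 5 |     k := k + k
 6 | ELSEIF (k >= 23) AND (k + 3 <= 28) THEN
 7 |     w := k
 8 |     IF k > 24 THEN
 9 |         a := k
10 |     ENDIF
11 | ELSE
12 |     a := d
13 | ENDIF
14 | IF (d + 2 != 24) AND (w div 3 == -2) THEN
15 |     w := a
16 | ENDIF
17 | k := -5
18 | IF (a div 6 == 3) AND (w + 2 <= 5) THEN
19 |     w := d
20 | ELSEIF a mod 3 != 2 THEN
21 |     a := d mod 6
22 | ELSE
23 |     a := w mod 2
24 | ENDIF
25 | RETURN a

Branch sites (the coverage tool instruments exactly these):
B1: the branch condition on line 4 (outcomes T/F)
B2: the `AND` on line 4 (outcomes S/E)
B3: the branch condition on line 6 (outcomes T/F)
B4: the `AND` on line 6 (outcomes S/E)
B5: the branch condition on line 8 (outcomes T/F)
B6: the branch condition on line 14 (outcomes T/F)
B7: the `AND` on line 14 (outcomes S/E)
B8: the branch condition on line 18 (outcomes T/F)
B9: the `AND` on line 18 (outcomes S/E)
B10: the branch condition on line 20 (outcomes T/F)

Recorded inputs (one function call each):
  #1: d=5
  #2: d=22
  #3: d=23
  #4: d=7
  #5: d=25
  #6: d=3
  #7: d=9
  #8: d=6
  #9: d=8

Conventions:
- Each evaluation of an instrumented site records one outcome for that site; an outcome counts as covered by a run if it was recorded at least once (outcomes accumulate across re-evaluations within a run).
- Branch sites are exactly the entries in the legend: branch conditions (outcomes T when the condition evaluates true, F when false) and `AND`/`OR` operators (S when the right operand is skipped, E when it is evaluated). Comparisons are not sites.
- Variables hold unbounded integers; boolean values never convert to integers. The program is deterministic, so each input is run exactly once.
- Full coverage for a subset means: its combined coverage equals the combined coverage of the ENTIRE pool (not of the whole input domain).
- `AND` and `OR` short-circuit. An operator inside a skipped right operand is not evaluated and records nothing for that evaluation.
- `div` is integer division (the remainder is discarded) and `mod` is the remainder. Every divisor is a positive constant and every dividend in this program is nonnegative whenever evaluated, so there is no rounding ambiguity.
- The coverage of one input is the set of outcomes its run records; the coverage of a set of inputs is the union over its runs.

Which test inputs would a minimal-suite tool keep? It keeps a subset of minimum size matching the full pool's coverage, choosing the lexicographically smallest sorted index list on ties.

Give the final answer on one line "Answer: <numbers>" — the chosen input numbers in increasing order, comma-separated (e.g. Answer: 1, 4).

#1 (d=5) -> covered: B1=T, B2=E, B6=F, B7=E, B8=F, B9=S, B10=F
#2 (d=22) -> covered: B1=F, B2=S, B3=F, B4=S, B6=F, B7=S, B8=F, B9=E, B10=T
#3 (d=23) -> covered: B1=F, B2=S, B3=T, B4=E, B5=F, B6=F, B7=E, B8=F, B9=S, B10=F
#4 (d=7) -> covered: B1=T, B2=E, B6=F, B7=E, B8=F, B9=S, B10=T
#5 (d=25) -> covered: B1=F, B2=S, B3=T, B4=E, B5=T, B6=F, B7=E, B8=F, B9=S, B10=T
#6 (d=3) -> covered: B1=T, B2=E, B6=F, B7=E, B8=F, B9=S, B10=T
#7 (d=9) -> covered: B1=T, B2=E, B6=F, B7=E, B8=F, B9=S, B10=T
#8 (d=6) -> covered: B1=T, B2=E, B6=F, B7=E, B8=F, B9=S, B10=T
#9 (d=8) -> covered: B1=T, B2=E, B6=F, B7=E, B8=F, B9=S, B10=F
union over all inputs: B1=T, B1=F, B2=S, B2=E, B3=T, B3=F, B4=S, B4=E, B5=T, B5=F, B6=F, B7=S, B7=E, B8=F, B9=S, B9=E, B10=T, B10=F (18 outcomes)
checked all size-1 subsets: none covers 18 outcomes (max 10/18)
checked all size-2 subsets: none covers 18 outcomes (max 15/18)
checked all size-3 subsets: none covers 18 outcomes (max 17/18)
size 4: inputs {1, 2, 3, 5} cover all 18 outcomes, and no lexicographically smaller subset of this size does

Answer: 1, 2, 3, 5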